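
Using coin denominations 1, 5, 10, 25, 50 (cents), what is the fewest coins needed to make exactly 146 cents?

146 = 2×50 + 1×25 + 2×10 + 1×1
Total coins = 2 + 1 + 2 + 1 = 6

6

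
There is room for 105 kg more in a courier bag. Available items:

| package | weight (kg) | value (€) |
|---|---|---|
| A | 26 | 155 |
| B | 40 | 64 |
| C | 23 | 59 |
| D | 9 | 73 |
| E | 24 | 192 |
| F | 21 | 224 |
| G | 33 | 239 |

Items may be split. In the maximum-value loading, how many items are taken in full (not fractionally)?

4

Sort by value per unit weight and fill in that order.
Ratios (sorted): F 10.67, D 8.11, E 8.00, G 7.24, A 5.96, C 2.57, B 1.60
take F (21 @ 224); take D (9 @ 73); take E (24 @ 192); take G (33 @ 239); take 18/26 of A → 107.31. Capacity used 105/105.
4 item(s) taken whole; one partial (take 18/26 of A).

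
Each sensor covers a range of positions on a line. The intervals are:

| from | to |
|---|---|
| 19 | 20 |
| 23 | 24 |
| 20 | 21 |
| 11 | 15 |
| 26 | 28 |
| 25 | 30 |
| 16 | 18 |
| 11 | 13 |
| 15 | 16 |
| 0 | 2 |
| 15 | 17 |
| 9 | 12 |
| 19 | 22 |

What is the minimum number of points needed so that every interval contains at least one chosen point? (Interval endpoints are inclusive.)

Sort by right endpoint; whenever an interval is uncovered, place a point at its right end.
By right end: [0,2]  [9,12]  [11,13]  [11,15]  [15,16]  [15,17]  [16,18]  [19,20]  [20,21]  [19,22]  [23,24]  [26,28]  [25,30]
[0,2] uncovered → point at 2; [9,12] uncovered → point at 12; [15,16] uncovered → point at 16; [19,20] uncovered → point at 20; [23,24] uncovered → point at 24; [26,28] uncovered → point at 28.
Points: 2, 12, 16, 20, 24, 28 (6 total).

6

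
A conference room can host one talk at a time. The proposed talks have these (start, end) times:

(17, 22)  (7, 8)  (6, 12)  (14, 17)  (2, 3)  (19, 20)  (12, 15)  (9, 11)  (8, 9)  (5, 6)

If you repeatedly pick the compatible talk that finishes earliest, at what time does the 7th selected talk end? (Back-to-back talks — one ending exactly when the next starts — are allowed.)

By end time: (2,3), (5,6), (7,8), (8,9), (9,11), (6,12), (12,15), (14,17), (19,20), (17,22).
Pick (2,3); next start ≥ 3 → (5,6); next start ≥ 6 → (7,8); next start ≥ 8 → (8,9); next start ≥ 9 → (9,11); next start ≥ 11 → (12,15); next start ≥ 15 → (19,20).
Selected: (2,3) (5,6) (7,8) (8,9) (9,11) (12,15) (19,20)

20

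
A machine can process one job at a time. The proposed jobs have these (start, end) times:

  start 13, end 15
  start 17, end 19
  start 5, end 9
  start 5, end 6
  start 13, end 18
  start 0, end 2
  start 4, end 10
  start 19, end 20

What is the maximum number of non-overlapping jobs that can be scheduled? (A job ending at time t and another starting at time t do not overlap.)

Order by finish time; keep every interval that doesn't clash with the previous kept one.
By end time: (0,2), (5,6), (5,9), (4,10), (13,15), (13,18), (17,19), (19,20).
Pick (0,2); next start ≥ 2 → (5,6); next start ≥ 6 → (13,15); next start ≥ 15 → (17,19); next start ≥ 19 → (19,20).
Selected 5 jobs.

5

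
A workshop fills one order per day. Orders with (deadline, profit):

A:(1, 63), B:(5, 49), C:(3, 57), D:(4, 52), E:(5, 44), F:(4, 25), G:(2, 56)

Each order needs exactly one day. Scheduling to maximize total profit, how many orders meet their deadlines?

5

Take jobs in profit order; each goes to the latest open slot no later than its deadline.
By profit: A(d1,63), C(d3,57), G(d2,56), D(d4,52), B(d5,49), E(d5,44), F(d4,25)
A→slot 1; C→slot 3; G→slot 2; D→slot 4; B→slot 5; E skipped; F skipped.
5 of 7 scheduled.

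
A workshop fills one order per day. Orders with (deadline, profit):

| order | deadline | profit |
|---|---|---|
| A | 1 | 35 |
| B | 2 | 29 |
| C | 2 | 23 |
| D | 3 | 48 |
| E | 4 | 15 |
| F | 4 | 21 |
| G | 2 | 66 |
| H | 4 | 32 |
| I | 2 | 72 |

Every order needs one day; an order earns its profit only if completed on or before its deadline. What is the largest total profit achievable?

218

Take jobs in profit order; each goes to the latest open slot no later than its deadline.
By profit: I(d2,72), G(d2,66), D(d3,48), A(d1,35), H(d4,32), B(d2,29), C(d2,23), F(d4,21), E(d4,15)
I→slot 2; G→slot 1; D→slot 3; A skipped; H→slot 4; B skipped; C skipped; F skipped; E skipped.
Profit = 66 + 72 + 48 + 32 = 218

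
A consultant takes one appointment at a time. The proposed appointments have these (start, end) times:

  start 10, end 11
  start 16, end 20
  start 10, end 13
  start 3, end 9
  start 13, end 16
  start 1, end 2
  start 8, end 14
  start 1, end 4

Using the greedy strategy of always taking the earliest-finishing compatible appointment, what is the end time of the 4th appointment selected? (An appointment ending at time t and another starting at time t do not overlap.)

16

Sort by end time and greedily take each interval whose start is ≥ the last chosen end.
By end time: (1,2), (1,4), (3,9), (10,11), (10,13), (8,14), (13,16), (16,20).
Pick (1,2); next start ≥ 2 → (3,9); next start ≥ 9 → (10,11); next start ≥ 11 → (13,16); next start ≥ 16 → (16,20).
Selected: (1,2) (3,9) (10,11) (13,16) (16,20)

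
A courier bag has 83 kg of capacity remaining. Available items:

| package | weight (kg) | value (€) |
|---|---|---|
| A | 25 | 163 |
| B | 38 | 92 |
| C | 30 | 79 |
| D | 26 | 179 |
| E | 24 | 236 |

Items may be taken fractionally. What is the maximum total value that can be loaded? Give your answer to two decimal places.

599.07

Sort by value per unit weight and fill in that order.
Order: E (236/24=9.83) > D (179/26=6.88) > A (163/25=6.52) > C (79/30=2.63) > B (92/38=2.42)
Fill: take E (24 @ 236) → take D (26 @ 179) → take A (25 @ 163) → take 8/30 of C → 21.07; 83/83 used.
Total value = 599.07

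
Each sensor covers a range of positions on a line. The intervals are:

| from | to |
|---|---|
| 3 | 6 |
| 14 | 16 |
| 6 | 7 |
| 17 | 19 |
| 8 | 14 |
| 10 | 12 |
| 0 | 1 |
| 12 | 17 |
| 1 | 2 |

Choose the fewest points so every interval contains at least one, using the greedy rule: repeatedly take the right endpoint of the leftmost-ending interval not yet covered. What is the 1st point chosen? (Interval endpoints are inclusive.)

1

Sort by right endpoint; whenever an interval is uncovered, place a point at its right end.
By right end: [0,1]  [1,2]  [3,6]  [6,7]  [10,12]  [8,14]  [14,16]  [12,17]  [17,19]
[0,1] uncovered → point at 1; [3,6] uncovered → point at 6; [10,12] uncovered → point at 12; [14,16] uncovered → point at 16; [17,19] uncovered → point at 19.
Points: 1, 6, 12, 16, 19 (5 total).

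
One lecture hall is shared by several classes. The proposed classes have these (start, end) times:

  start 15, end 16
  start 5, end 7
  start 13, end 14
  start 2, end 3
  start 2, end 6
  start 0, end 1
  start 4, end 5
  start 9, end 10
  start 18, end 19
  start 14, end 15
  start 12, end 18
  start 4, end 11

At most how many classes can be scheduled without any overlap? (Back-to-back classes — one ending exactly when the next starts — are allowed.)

9

Sorted by end: (0,1)  (2,3)  (4,5)  (2,6)  (5,7)  (9,10)  (4,11)  (13,14)  (14,15)  (15,16)  (12,18)  (18,19)
take (0,1); take (2,3); take (4,5); skip (2,6); take (5,7); take (9,10); take (13,14); take (14,15); take (15,16); take (18,19).
Selected 9 classes.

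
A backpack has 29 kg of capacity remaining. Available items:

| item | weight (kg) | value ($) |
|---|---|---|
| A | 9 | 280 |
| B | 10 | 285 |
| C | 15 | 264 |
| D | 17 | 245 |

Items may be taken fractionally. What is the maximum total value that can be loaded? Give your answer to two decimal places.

Sort by value per unit weight and fill in that order.
Ratios (sorted): A 31.11, B 28.50, C 17.60, D 14.41
take A (9 @ 280); take B (10 @ 285); take 10/15 of C → 176.00. Capacity used 29/29.
Total value = 741.00

741.00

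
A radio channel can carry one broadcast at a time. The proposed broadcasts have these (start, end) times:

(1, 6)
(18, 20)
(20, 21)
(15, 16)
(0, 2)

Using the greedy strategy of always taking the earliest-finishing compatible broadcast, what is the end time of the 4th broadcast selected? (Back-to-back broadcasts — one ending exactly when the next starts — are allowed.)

21

Greedy by earliest finish: after sorting by end time, pick each interval compatible with the last pick.
Sorted by end: (0,2)  (1,6)  (15,16)  (18,20)  (20,21)
take (0,2); take (15,16); take (18,20); take (20,21).
Selected: (0,2) (15,16) (18,20) (20,21)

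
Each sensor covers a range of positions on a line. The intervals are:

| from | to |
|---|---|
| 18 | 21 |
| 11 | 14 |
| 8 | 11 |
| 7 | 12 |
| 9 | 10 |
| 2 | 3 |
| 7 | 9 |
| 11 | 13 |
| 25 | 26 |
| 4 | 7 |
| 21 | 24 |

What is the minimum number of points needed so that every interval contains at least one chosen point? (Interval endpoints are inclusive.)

6

Process intervals by earliest right end; each time one isn't hit yet, stab at its right endpoint.
Sorted: [2,3] [4,7] [7,9] [9,10] [8,11] [7,12] [11,13] [11,14] [18,21] [21,24] [25,26]
{[2,3]} hit by 3; {[4,7],[7,9]} hit by 7; {[9,10],[8,11],[7,12]} hit by 10; {[11,13],[11,14]} hit by 13; {[18,21],[21,24]} hit by 21; {[25,26]} hit by 26.
Points: 3, 7, 10, 13, 21, 26 (6 total).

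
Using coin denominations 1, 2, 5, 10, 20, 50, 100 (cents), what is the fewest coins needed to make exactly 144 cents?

Use the largest denomination that fits, subtract, and repeat.
144 − 1×100→44 − 2×20→4 − 2×2→0
Total coins = 1 + 2 + 2 = 5

5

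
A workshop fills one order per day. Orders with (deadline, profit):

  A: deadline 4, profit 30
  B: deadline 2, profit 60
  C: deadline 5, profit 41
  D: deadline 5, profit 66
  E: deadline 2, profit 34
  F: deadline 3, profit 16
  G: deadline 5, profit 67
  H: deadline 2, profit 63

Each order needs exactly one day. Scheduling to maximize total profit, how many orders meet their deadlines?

Take jobs in profit order; each goes to the latest open slot no later than its deadline.
Profit order: G=67 D=66 H=63 B=60 C=41 E=34 A=30 F=16
Assign: G→slot 5, D→slot 4, H→slot 2, B→slot 1, C→slot 3, E skipped, A skipped, F skipped.
Slots: [1:B] [2:H] [3:C] [4:D] [5:G]
5 of 8 scheduled.

5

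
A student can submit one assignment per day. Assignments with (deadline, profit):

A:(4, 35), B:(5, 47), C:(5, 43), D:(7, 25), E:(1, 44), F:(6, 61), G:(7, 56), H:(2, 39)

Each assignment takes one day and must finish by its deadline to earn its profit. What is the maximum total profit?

325

By profit: F(d6,61), G(d7,56), B(d5,47), E(d1,44), C(d5,43), H(d2,39), A(d4,35), D(d7,25)
F→slot 6; G→slot 7; B→slot 5; E→slot 1; C→slot 4; H→slot 2; A→slot 3; D skipped.
Profit = 44 + 39 + 35 + 43 + 47 + 61 + 56 = 325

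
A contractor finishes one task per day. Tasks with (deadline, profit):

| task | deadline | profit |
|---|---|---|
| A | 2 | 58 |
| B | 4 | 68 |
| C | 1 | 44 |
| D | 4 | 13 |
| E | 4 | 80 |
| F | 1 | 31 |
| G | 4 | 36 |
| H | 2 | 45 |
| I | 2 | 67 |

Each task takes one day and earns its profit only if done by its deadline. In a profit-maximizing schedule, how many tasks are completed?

4

By profit: E(d4,80), B(d4,68), I(d2,67), A(d2,58), H(d2,45), C(d1,44), G(d4,36), F(d1,31), D(d4,13)
E→slot 4; B→slot 3; I→slot 2; A→slot 1; H skipped; C skipped; G skipped; F skipped; D skipped.
4 of 9 scheduled.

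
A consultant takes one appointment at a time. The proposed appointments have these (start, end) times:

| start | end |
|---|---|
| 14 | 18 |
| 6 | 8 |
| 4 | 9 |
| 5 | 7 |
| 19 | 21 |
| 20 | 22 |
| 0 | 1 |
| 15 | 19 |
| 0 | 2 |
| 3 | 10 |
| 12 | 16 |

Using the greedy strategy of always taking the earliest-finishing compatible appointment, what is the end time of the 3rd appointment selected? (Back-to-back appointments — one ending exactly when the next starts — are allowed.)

16

Sort by end time and greedily take each interval whose start is ≥ the last chosen end.
By end time: (0,1), (0,2), (5,7), (6,8), (4,9), (3,10), (12,16), (14,18), (15,19), (19,21), (20,22).
Pick (0,1); next start ≥ 1 → (5,7); next start ≥ 7 → (12,16); next start ≥ 16 → (19,21).
Selected: (0,1) (5,7) (12,16) (19,21)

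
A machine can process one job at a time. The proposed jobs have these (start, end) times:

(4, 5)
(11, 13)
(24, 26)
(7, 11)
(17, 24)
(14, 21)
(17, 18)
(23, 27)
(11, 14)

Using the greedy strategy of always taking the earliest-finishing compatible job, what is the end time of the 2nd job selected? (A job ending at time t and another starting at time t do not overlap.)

11

Sort by end time and greedily take each interval whose start is ≥ the last chosen end.
Sorted by end: (4,5)  (7,11)  (11,13)  (11,14)  (17,18)  (14,21)  (17,24)  (24,26)  (23,27)
take (4,5); take (7,11); take (11,13); take (17,18); skip (17,24); take (24,26); skip (23,27).
Selected: (4,5) (7,11) (11,13) (17,18) (24,26)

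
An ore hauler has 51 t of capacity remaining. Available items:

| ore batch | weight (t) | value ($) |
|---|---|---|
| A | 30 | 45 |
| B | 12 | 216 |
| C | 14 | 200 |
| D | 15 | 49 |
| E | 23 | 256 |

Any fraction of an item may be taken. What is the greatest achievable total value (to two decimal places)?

678.53

Sort by value per unit weight and fill in that order.
Order: B (216/12=18.00) > C (200/14=14.29) > E (256/23=11.13) > D (49/15=3.27) > A (45/30=1.50)
Fill: take B (12 @ 216) → take C (14 @ 200) → take E (23 @ 256) → take 2/15 of D → 6.53; 51/51 used.
Total value = 678.53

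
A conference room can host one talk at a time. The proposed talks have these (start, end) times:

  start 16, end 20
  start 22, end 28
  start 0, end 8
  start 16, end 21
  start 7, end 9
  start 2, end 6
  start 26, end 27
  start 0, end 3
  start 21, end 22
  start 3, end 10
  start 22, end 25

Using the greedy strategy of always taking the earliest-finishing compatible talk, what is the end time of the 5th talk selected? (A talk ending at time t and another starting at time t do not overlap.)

Greedy by earliest finish: after sorting by end time, pick each interval compatible with the last pick.
Sorted by end: (0,3)  (2,6)  (0,8)  (7,9)  (3,10)  (16,20)  (16,21)  (21,22)  (22,25)  (26,27)  (22,28)
take (0,3); skip (2,6); take (7,9); take (16,20); skip (16,21); take (21,22); take (22,25); take (26,27); skip (22,28).
Selected: (0,3) (7,9) (16,20) (21,22) (22,25) (26,27)

25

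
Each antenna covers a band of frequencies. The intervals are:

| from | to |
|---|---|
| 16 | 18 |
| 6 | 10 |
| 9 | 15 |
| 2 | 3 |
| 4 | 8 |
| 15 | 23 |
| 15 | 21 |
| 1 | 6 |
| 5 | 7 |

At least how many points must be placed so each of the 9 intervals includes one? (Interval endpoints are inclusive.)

Sort by right endpoint; whenever an interval is uncovered, place a point at its right end.
By right end: [2,3]  [1,6]  [5,7]  [4,8]  [6,10]  [9,15]  [16,18]  [15,21]  [15,23]
[2,3] uncovered → point at 3; [5,7] uncovered → point at 7; [9,15] uncovered → point at 15; [16,18] uncovered → point at 18.
Points: 3, 7, 15, 18 (4 total).

4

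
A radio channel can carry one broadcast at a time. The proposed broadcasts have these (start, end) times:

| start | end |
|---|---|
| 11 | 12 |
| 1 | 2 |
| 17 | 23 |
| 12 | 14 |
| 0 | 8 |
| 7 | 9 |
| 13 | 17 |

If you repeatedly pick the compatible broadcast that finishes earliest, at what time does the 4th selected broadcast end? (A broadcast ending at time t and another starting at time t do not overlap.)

14

Order by finish time; keep every interval that doesn't clash with the previous kept one.
By end time: (1,2), (0,8), (7,9), (11,12), (12,14), (13,17), (17,23).
Pick (1,2); next start ≥ 2 → (7,9); next start ≥ 9 → (11,12); next start ≥ 12 → (12,14); next start ≥ 14 → (17,23).
Selected: (1,2) (7,9) (11,12) (12,14) (17,23)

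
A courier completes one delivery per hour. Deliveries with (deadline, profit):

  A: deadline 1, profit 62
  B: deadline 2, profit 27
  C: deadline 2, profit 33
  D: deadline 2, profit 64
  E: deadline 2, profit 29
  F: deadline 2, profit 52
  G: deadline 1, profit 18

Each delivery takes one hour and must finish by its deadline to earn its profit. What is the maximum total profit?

Sort by profit descending; place each in the latest free slot ≤ its deadline.
By profit: D(d2,64), A(d1,62), F(d2,52), C(d2,33), E(d2,29), B(d2,27), G(d1,18)
D→slot 2; A→slot 1; F skipped; C skipped; E skipped; B skipped; G skipped.
Profit = 62 + 64 = 126

126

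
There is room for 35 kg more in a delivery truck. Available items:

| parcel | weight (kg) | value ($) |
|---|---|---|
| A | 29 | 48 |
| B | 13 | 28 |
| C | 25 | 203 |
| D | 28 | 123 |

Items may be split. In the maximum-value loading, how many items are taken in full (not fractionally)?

1

Greedy by value/weight ratio, highest first.
Order: C (203/25=8.12) > D (123/28=4.39) > B (28/13=2.15) > A (48/29=1.66)
Fill: take C (25 @ 203) → take 10/28 of D → 43.93; 35/35 used.
1 item(s) taken whole; one partial (take 10/28 of D).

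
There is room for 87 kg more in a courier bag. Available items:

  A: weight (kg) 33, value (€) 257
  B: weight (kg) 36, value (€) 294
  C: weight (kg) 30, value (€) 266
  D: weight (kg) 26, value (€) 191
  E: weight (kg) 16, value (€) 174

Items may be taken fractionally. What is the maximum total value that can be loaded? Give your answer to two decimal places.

Order: E (174/16=10.88) > C (266/30=8.87) > B (294/36=8.17) > A (257/33=7.79) > D (191/26=7.35)
Fill: take E (16 @ 174) → take C (30 @ 266) → take B (36 @ 294) → take 5/33 of A → 38.94; 87/87 used.
Total value = 772.94

772.94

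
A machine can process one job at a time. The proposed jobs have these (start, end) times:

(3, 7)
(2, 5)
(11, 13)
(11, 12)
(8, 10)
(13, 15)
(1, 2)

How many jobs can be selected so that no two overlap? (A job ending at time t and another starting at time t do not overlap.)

5

Sort by end time and greedily take each interval whose start is ≥ the last chosen end.
Sorted by end: (1,2)  (2,5)  (3,7)  (8,10)  (11,12)  (11,13)  (13,15)
take (1,2); take (2,5); take (8,10); take (11,12); take (13,15).
Selected 5 jobs.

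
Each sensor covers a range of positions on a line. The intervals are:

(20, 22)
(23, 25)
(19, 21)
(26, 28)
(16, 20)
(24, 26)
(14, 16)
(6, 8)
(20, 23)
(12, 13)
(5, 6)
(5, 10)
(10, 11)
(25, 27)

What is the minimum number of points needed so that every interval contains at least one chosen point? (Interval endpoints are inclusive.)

By right end: [5,6]  [6,8]  [5,10]  [10,11]  [12,13]  [14,16]  [16,20]  [19,21]  [20,22]  [20,23]  [23,25]  [24,26]  [25,27]  [26,28]
[5,6] uncovered → point at 6; [10,11] uncovered → point at 11; [12,13] uncovered → point at 13; [14,16] uncovered → point at 16; [19,21] uncovered → point at 21; [23,25] uncovered → point at 25; [26,28] uncovered → point at 28.
Points: 6, 11, 13, 16, 21, 25, 28 (7 total).

7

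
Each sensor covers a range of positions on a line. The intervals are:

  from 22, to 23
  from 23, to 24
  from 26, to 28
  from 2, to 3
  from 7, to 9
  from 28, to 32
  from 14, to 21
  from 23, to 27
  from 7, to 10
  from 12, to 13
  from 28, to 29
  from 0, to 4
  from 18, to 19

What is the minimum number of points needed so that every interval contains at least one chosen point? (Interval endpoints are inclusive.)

Sort by right endpoint; whenever an interval is uncovered, place a point at its right end.
Sorted: [2,3] [0,4] [7,9] [7,10] [12,13] [18,19] [14,21] [22,23] [23,24] [23,27] [26,28] [28,29] [28,32]
{[2,3],[0,4]} hit by 3; {[7,9],[7,10]} hit by 9; {[12,13]} hit by 13; {[18,19],[14,21]} hit by 19; {[22,23],[23,24],[23,27]} hit by 23; {[26,28],[28,29],[28,32]} hit by 28.
Points: 3, 9, 13, 19, 23, 28 (6 total).

6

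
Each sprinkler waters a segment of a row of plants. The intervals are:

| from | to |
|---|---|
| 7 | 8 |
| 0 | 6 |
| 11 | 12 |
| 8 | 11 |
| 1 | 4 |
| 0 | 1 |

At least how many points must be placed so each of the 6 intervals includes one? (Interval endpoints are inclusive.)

3

Process intervals by earliest right end; each time one isn't hit yet, stab at its right endpoint.
Sorted: [0,1] [1,4] [0,6] [7,8] [8,11] [11,12]
{[0,1],[1,4],[0,6]} hit by 1; {[7,8],[8,11]} hit by 8; {[11,12]} hit by 12.
Points: 1, 8, 12 (3 total).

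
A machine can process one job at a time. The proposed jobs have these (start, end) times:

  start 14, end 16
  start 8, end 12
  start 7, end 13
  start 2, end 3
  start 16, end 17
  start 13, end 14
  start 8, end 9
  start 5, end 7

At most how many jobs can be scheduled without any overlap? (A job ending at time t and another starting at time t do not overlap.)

Sorted by end: (2,3)  (5,7)  (8,9)  (8,12)  (7,13)  (13,14)  (14,16)  (16,17)
take (2,3); take (5,7); take (8,9); skip (8,12); take (13,14); take (14,16); take (16,17).
Selected 6 jobs.

6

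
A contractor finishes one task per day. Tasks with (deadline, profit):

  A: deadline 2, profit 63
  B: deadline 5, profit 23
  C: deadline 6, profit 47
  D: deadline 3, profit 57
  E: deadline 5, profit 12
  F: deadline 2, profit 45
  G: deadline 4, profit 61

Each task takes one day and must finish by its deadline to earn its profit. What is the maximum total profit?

Profit order: A=63 G=61 D=57 C=47 F=45 B=23 E=12
Assign: A→slot 2, G→slot 4, D→slot 3, C→slot 6, F→slot 1, B→slot 5, E skipped.
Slots: [1:F] [2:A] [3:D] [4:G] [5:B] [6:C]
Profit = 45 + 63 + 57 + 61 + 23 + 47 = 296

296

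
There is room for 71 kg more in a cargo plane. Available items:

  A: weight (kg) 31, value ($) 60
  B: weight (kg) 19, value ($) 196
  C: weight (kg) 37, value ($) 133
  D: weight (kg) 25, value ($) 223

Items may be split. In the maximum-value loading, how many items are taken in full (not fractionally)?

2

Order: B (196/19=10.32) > D (223/25=8.92) > C (133/37=3.59) > A (60/31=1.94)
Fill: take B (19 @ 196) → take D (25 @ 223) → take 27/37 of C → 97.05; 71/71 used.
2 item(s) taken whole; one partial (take 27/37 of C).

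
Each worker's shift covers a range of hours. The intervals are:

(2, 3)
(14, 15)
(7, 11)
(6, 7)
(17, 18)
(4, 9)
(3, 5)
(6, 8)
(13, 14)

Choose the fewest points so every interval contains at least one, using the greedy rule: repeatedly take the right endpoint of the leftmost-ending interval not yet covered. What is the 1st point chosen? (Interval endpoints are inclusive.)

3

Sort by right endpoint; whenever an interval is uncovered, place a point at its right end.
By right end: [2,3]  [3,5]  [6,7]  [6,8]  [4,9]  [7,11]  [13,14]  [14,15]  [17,18]
[2,3] uncovered → point at 3; [6,7] uncovered → point at 7; [13,14] uncovered → point at 14; [17,18] uncovered → point at 18.
Points: 3, 7, 14, 18 (4 total).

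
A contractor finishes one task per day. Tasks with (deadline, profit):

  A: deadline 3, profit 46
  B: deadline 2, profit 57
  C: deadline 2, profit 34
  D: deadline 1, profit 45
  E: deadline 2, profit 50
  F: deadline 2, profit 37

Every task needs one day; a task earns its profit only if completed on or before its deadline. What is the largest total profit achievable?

Sort by profit descending; place each in the latest free slot ≤ its deadline.
By profit: B(d2,57), E(d2,50), A(d3,46), D(d1,45), F(d2,37), C(d2,34)
B→slot 2; E→slot 1; A→slot 3; D skipped; F skipped; C skipped.
Profit = 50 + 57 + 46 = 153

153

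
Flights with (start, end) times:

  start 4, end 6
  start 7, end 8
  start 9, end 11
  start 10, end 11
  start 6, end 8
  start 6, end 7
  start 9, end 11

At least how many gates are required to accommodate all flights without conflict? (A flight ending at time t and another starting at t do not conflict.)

Count concurrent intervals with a sweep; the peak is the room count.
starts: [4, 6, 6, 7, 9, 9, 10]
ends:   [6, 7, 8, 8, 11, 11, 11]
s4→1 e6→0 s6→1 s6→2 e7→1 s7→2 e8→1 e8→0 s9→1 s9→2 s10→3  — peak 3.

3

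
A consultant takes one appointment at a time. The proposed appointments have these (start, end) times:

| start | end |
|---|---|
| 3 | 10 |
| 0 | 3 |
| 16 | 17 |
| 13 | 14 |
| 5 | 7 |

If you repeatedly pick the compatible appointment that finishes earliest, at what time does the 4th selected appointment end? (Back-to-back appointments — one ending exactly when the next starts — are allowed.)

By end time: (0,3), (5,7), (3,10), (13,14), (16,17).
Pick (0,3); next start ≥ 3 → (5,7); next start ≥ 7 → (13,14); next start ≥ 14 → (16,17).
Selected: (0,3) (5,7) (13,14) (16,17)

17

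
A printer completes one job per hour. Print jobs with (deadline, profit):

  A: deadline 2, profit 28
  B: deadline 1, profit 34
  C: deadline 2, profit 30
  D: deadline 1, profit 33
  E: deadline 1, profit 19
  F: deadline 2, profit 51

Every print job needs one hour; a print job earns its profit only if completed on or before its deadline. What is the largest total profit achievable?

Profit order: F=51 B=34 D=33 C=30 A=28 E=19
Assign: F→slot 2, B→slot 1, D skipped, C skipped, A skipped, E skipped.
Slots: [1:B] [2:F]
Profit = 34 + 51 = 85

85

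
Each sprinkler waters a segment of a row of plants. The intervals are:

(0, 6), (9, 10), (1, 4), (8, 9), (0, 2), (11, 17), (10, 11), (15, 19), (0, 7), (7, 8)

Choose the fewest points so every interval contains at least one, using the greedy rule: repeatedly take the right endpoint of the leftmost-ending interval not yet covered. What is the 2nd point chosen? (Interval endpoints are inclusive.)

Sort by right endpoint; whenever an interval is uncovered, place a point at its right end.
By right end: [0,2]  [1,4]  [0,6]  [0,7]  [7,8]  [8,9]  [9,10]  [10,11]  [11,17]  [15,19]
[0,2] uncovered → point at 2; [7,8] uncovered → point at 8; [9,10] uncovered → point at 10; [11,17] uncovered → point at 17.
Points: 2, 8, 10, 17 (4 total).

8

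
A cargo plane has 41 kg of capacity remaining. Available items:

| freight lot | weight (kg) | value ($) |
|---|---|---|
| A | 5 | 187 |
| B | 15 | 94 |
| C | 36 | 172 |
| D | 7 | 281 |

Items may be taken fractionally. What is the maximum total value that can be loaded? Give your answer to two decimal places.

628.89

Ratios (sorted): D 40.14, A 37.40, B 6.27, C 4.78
take D (7 @ 281); take A (5 @ 187); take B (15 @ 94); take 14/36 of C → 66.89. Capacity used 41/41.
Total value = 628.89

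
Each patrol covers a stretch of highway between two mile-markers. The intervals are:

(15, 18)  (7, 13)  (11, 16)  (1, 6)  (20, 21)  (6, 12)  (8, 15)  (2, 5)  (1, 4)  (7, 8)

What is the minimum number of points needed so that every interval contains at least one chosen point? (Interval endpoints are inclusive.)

4

Process intervals by earliest right end; each time one isn't hit yet, stab at its right endpoint.
Sorted: [1,4] [2,5] [1,6] [7,8] [6,12] [7,13] [8,15] [11,16] [15,18] [20,21]
{[1,4],[2,5],[1,6]} hit by 4; {[7,8],[6,12],[7,13],[8,15]} hit by 8; {[11,16],[15,18]} hit by 16; {[20,21]} hit by 21.
Points: 4, 8, 16, 21 (4 total).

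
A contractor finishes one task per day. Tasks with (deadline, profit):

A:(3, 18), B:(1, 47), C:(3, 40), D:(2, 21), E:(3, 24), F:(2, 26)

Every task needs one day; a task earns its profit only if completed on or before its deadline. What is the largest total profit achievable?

113

Take jobs in profit order; each goes to the latest open slot no later than its deadline.
Profit order: B=47 C=40 F=26 E=24 D=21 A=18
Assign: B→slot 1, C→slot 3, F→slot 2, E skipped, D skipped, A skipped.
Slots: [1:B] [2:F] [3:C]
Profit = 47 + 26 + 40 = 113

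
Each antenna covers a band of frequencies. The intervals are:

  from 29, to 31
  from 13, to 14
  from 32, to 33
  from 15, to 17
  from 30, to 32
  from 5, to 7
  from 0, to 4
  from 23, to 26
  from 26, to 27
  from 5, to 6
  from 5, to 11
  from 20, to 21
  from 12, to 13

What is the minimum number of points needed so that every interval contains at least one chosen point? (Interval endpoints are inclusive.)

8

Sort by right endpoint; whenever an interval is uncovered, place a point at its right end.
Sorted: [0,4] [5,6] [5,7] [5,11] [12,13] [13,14] [15,17] [20,21] [23,26] [26,27] [29,31] [30,32] [32,33]
{[0,4]} hit by 4; {[5,6],[5,7],[5,11]} hit by 6; {[12,13],[13,14]} hit by 13; {[15,17]} hit by 17; {[20,21]} hit by 21; {[23,26],[26,27]} hit by 26; {[29,31],[30,32]} hit by 31; {[32,33]} hit by 33.
Points: 4, 6, 13, 17, 21, 26, 31, 33 (8 total).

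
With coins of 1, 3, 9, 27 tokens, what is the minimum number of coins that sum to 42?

4

Greedy: take as many of the largest coin as possible, then repeat with the remainder.
42 − 1×27→15 − 1×9→6 − 2×3→0
Total coins = 1 + 1 + 2 = 4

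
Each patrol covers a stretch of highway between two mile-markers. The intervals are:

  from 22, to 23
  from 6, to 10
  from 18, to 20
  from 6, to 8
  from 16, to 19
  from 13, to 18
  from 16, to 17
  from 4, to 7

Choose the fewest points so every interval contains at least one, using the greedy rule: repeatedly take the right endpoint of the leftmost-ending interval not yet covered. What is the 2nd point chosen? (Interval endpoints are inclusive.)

Process intervals by earliest right end; each time one isn't hit yet, stab at its right endpoint.
Sorted: [4,7] [6,8] [6,10] [16,17] [13,18] [16,19] [18,20] [22,23]
{[4,7],[6,8],[6,10]} hit by 7; {[16,17],[13,18],[16,19]} hit by 17; {[18,20]} hit by 20; {[22,23]} hit by 23.
Points: 7, 17, 20, 23 (4 total).

17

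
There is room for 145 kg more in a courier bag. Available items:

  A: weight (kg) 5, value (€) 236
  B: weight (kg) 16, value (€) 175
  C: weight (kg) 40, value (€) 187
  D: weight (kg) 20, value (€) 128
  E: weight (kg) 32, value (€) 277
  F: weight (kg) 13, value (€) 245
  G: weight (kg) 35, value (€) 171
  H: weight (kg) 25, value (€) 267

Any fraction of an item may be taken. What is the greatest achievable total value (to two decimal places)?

1494.11

Greedy by value/weight ratio, highest first.
Order: A (236/5=47.20) > F (245/13=18.85) > B (175/16=10.94) > H (267/25=10.68) > E (277/32=8.66) > D (128/20=6.40) > G (171/35=4.89) > C (187/40=4.67)
Fill: take A (5 @ 236) → take F (13 @ 245) → take B (16 @ 175) → take H (25 @ 267) → take E (32 @ 277) → take D (20 @ 128) → take 34/35 of G → 166.11; 145/145 used.
Total value = 1494.11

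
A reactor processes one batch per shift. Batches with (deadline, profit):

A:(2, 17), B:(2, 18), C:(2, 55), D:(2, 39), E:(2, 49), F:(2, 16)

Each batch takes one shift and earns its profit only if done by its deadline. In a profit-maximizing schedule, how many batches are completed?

2

By profit: C(d2,55), E(d2,49), D(d2,39), B(d2,18), A(d2,17), F(d2,16)
C→slot 2; E→slot 1; D skipped; B skipped; A skipped; F skipped.
2 of 6 scheduled.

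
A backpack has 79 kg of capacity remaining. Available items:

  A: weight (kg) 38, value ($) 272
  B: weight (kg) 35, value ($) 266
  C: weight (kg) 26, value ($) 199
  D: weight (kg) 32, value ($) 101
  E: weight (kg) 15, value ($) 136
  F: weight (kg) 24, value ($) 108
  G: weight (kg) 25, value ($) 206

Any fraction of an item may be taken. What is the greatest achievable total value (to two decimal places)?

639.80

Order: E (136/15=9.07) > G (206/25=8.24) > C (199/26=7.65) > B (266/35=7.60) > A (272/38=7.16) > F (108/24=4.50) > D (101/32=3.16)
Fill: take E (15 @ 136) → take G (25 @ 206) → take C (26 @ 199) → take 13/35 of B → 98.80; 79/79 used.
Total value = 639.80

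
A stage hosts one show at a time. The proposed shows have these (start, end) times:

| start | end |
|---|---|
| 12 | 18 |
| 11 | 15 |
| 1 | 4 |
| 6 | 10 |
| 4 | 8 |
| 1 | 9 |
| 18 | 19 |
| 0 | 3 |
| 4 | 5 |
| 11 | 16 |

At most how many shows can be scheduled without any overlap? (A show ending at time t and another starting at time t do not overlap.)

5

Order by finish time; keep every interval that doesn't clash with the previous kept one.
Sorted by end: (0,3)  (1,4)  (4,5)  (4,8)  (1,9)  (6,10)  (11,15)  (11,16)  (12,18)  (18,19)
take (0,3); take (4,5); skip (4,8); take (6,10); take (11,15); take (18,19).
Selected 5 shows.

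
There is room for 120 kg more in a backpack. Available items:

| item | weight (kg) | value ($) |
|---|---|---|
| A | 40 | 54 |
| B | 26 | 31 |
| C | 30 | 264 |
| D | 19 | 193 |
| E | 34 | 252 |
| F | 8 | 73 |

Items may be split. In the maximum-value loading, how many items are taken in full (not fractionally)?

4

Ratios (sorted): D 10.16, F 9.12, C 8.80, E 7.41, A 1.35, B 1.19
take D (19 @ 193); take F (8 @ 73); take C (30 @ 264); take E (34 @ 252); take 29/40 of A → 39.15. Capacity used 120/120.
4 item(s) taken whole; one partial (take 29/40 of A).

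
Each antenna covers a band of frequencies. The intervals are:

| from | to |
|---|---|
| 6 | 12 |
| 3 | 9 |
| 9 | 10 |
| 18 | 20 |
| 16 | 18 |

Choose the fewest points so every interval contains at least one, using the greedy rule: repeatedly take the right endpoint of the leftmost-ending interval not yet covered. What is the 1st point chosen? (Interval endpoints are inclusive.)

9

By right end: [3,9]  [9,10]  [6,12]  [16,18]  [18,20]
[3,9] uncovered → point at 9; [16,18] uncovered → point at 18.
Points: 9, 18 (2 total).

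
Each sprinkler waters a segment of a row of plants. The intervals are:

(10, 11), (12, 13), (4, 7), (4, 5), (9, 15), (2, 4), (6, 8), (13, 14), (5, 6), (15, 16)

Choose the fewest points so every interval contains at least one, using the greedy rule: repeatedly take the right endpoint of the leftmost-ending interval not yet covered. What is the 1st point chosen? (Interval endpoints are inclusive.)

4

Sort by right endpoint; whenever an interval is uncovered, place a point at its right end.
Sorted: [2,4] [4,5] [5,6] [4,7] [6,8] [10,11] [12,13] [13,14] [9,15] [15,16]
{[2,4],[4,5]} hit by 4; {[5,6],[4,7],[6,8]} hit by 6; {[10,11]} hit by 11; {[12,13],[13,14],[9,15]} hit by 13; {[15,16]} hit by 16.
Points: 4, 6, 11, 13, 16 (5 total).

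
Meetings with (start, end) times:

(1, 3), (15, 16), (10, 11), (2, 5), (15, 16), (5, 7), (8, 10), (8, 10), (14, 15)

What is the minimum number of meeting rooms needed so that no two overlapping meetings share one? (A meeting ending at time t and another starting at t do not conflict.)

2

The answer is the maximum number of intervals overlapping at any instant.
starts: [1, 2, 5, 8, 8, 10, 14, 15, 15]
ends:   [3, 5, 7, 10, 10, 11, 15, 16, 16]
s1→1 s2→2  — peak 2.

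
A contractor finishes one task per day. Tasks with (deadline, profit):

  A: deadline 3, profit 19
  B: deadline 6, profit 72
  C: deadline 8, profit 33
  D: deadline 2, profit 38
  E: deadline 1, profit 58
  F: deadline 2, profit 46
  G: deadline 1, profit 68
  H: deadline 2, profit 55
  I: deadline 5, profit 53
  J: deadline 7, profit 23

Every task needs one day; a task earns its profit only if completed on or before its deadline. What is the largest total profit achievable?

Take jobs in profit order; each goes to the latest open slot no later than its deadline.
By profit: B(d6,72), G(d1,68), E(d1,58), H(d2,55), I(d5,53), F(d2,46), D(d2,38), C(d8,33), J(d7,23), A(d3,19)
B→slot 6; G→slot 1; E skipped; H→slot 2; I→slot 5; F skipped; D skipped; C→slot 8; J→slot 7; A→slot 3.
Profit = 68 + 55 + 19 + 53 + 72 + 23 + 33 = 323

323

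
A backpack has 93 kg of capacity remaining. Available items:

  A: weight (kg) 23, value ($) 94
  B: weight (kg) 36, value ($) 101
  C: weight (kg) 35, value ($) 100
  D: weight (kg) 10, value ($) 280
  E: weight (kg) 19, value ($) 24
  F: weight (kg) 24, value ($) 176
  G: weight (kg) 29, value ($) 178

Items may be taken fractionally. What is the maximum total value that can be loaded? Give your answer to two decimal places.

Sort by value per unit weight and fill in that order.
Order: D (280/10=28.00) > F (176/24=7.33) > G (178/29=6.14) > A (94/23=4.09) > C (100/35=2.86) > B (101/36=2.81) > E (24/19=1.26)
Fill: take D (10 @ 280) → take F (24 @ 176) → take G (29 @ 178) → take A (23 @ 94) → take 7/35 of C → 20.00; 93/93 used.
Total value = 748.00

748.00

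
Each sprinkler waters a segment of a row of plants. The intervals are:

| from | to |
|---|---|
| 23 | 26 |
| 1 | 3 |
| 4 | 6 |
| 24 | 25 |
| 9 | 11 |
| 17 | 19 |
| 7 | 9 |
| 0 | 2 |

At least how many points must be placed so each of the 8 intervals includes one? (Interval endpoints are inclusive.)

By right end: [0,2]  [1,3]  [4,6]  [7,9]  [9,11]  [17,19]  [24,25]  [23,26]
[0,2] uncovered → point at 2; [4,6] uncovered → point at 6; [7,9] uncovered → point at 9; [17,19] uncovered → point at 19; [24,25] uncovered → point at 25.
Points: 2, 6, 9, 19, 25 (5 total).

5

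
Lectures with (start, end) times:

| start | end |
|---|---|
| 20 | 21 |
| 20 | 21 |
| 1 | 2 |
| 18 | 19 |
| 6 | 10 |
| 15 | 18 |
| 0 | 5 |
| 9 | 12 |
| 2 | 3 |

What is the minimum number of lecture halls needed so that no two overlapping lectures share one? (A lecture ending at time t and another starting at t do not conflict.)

Count concurrent intervals with a sweep; the peak is the room count.
starts: [0, 1, 2, 6, 9, 15, 18, 20, 20]
ends:   [2, 3, 5, 10, 12, 18, 19, 21, 21]
s0→1 s1→2  — peak 2.

2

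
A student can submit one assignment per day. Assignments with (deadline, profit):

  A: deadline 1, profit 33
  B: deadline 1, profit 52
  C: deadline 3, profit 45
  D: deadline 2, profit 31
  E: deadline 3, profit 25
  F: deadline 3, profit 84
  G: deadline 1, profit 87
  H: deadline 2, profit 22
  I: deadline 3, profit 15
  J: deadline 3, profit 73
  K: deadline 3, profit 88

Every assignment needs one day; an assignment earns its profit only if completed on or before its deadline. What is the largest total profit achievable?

259

Take jobs in profit order; each goes to the latest open slot no later than its deadline.
By profit: K(d3,88), G(d1,87), F(d3,84), J(d3,73), B(d1,52), C(d3,45), A(d1,33), D(d2,31), E(d3,25), H(d2,22), I(d3,15)
K→slot 3; G→slot 1; F→slot 2; J skipped; B skipped; C skipped; A skipped; D skipped; E skipped; H skipped; I skipped.
Profit = 87 + 84 + 88 = 259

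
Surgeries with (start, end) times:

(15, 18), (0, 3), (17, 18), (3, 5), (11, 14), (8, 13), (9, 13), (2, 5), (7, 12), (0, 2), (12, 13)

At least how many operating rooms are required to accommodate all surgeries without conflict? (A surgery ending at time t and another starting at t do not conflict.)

The answer is the maximum number of intervals overlapping at any instant.
Events (time:±→running): 0:+→1 0:+→2 2:-→1 2:+→2 3:-→1 3:+→2 5:-→1 5:-→0 7:+→1 8:+→2 9:+→3 11:+→4 … peak 4.

4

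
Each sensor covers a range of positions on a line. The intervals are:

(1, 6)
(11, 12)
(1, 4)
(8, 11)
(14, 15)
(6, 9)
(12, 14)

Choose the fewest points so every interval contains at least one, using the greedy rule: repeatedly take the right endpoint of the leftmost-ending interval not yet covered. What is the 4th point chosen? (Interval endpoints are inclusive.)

Sort by right endpoint; whenever an interval is uncovered, place a point at its right end.
By right end: [1,4]  [1,6]  [6,9]  [8,11]  [11,12]  [12,14]  [14,15]
[1,4] uncovered → point at 4; [6,9] uncovered → point at 9; [11,12] uncovered → point at 12; [14,15] uncovered → point at 15.
Points: 4, 9, 12, 15 (4 total).

15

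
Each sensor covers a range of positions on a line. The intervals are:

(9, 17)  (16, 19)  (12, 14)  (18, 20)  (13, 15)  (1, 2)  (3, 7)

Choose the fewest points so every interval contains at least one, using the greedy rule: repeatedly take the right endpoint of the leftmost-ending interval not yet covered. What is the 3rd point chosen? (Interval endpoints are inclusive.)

Sort by right endpoint; whenever an interval is uncovered, place a point at its right end.
By right end: [1,2]  [3,7]  [12,14]  [13,15]  [9,17]  [16,19]  [18,20]
[1,2] uncovered → point at 2; [3,7] uncovered → point at 7; [12,14] uncovered → point at 14; [16,19] uncovered → point at 19.
Points: 2, 7, 14, 19 (4 total).

14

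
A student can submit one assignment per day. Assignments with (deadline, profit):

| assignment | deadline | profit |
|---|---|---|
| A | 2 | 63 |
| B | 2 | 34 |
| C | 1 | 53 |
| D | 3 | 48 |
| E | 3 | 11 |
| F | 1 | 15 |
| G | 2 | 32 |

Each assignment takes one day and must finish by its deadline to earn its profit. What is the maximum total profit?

164

Sort by profit descending; place each in the latest free slot ≤ its deadline.
By profit: A(d2,63), C(d1,53), D(d3,48), B(d2,34), G(d2,32), F(d1,15), E(d3,11)
A→slot 2; C→slot 1; D→slot 3; B skipped; G skipped; F skipped; E skipped.
Profit = 53 + 63 + 48 = 164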